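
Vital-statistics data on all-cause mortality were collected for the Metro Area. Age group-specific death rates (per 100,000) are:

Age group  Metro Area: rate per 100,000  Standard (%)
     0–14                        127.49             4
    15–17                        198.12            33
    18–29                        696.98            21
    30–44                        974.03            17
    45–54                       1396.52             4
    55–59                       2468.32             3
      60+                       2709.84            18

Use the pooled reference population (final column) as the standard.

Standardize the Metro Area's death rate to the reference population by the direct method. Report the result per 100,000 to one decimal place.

Standard weights: 0.04, 0.33, 0.21, 0.17, 0.04, 0.03, 0.18.
Standardized rate: 0.0400×127.49 + 0.3300×198.12 + 0.2100×696.98 + 0.1700×974.03 + 0.0400×1396.52 + 0.0300×2468.32 + 0.1800×2709.84 = 1000.1117 per 100,000.

1000.1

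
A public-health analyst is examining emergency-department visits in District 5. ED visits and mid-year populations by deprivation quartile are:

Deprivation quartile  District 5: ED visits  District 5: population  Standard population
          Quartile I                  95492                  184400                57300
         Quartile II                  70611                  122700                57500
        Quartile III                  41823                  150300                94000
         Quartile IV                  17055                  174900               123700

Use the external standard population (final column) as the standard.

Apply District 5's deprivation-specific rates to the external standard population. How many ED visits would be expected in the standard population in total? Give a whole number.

100982

Deprivation-specific rates per 1000 for District 5: 517.852, 575.477, 278.263, 97.513.
Expected ED visits = Σ (standard pop × deprivation-specific rate ÷ 1000)
= 57300×517.852/1000 + 57500×575.477/1000 + 94000×278.263/1000 + 123700×97.513/1000
= 29672.95 + 33089.91 + 26156.77 + 12062.34 = 100981.97.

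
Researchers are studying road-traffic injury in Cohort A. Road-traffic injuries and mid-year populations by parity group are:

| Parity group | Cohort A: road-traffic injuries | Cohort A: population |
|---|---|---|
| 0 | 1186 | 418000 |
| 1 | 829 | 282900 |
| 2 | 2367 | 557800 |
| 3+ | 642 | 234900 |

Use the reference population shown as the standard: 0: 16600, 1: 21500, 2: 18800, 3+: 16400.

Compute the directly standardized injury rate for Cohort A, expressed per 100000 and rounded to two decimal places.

Parity-specific rates per 100000 for Cohort A: 283.73, 293.04, 424.35, 273.31.
Standard total = 73300; weights = 0.2265, 0.2933, 0.2565, 0.2237.
Standardized rate: 0.2265×283.73 + 0.2933×293.04 + 0.2565×424.35 + 0.2237×273.31 = 320.1935 per 100000.

320.19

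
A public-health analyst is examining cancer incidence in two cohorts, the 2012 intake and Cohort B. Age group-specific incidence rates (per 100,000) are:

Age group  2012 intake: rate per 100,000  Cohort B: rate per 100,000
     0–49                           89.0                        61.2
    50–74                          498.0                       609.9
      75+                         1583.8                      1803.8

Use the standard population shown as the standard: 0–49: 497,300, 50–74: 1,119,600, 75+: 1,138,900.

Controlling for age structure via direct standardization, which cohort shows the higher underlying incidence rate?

Cohort B

Standard total = 2,755,800; weights = 0.1805, 0.4063, 0.4133.
The 2012 intake: 0.1805×89.0 + 0.4063×498.0 + 0.4133×1583.8 = 872.9263 per 100,000.
Cohort B: 0.1805×61.2 + 0.4063×609.9 + 0.4133×1803.8 = 1004.2915 per 100,000.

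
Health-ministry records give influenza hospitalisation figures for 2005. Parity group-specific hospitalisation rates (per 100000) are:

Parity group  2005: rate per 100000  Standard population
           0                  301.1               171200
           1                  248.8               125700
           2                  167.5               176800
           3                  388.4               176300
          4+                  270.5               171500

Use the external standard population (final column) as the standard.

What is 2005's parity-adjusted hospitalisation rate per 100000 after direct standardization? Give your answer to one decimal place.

276.7

Standard total = 821500; weights = 0.2084, 0.1530, 0.2152, 0.2146, 0.2088.
Standardized rate: 0.2084×301.1 + 0.1530×248.8 + 0.2152×167.5 + 0.2146×388.4 + 0.2088×270.5 = 276.6916 per 100000.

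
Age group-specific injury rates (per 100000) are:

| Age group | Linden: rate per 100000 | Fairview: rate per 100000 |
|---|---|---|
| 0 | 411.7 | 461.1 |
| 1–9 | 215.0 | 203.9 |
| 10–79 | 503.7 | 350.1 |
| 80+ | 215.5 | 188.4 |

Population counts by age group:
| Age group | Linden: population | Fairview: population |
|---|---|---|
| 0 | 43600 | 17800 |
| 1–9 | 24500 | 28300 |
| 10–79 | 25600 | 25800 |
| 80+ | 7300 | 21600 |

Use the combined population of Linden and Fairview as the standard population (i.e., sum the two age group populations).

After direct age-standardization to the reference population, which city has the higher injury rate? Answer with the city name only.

Combined standard total = 194500; weights = 0.3157, 0.2715, 0.2643, 0.1486.
Linden: 0.3157×411.7 + 0.2715×215.0 + 0.2643×503.7 + 0.1486×215.5 = 353.4628 per 100000.
Fairview: 0.3157×461.1 + 0.2715×203.9 + 0.2643×350.1 + 0.1486×188.4 = 321.4260 per 100000.

Linden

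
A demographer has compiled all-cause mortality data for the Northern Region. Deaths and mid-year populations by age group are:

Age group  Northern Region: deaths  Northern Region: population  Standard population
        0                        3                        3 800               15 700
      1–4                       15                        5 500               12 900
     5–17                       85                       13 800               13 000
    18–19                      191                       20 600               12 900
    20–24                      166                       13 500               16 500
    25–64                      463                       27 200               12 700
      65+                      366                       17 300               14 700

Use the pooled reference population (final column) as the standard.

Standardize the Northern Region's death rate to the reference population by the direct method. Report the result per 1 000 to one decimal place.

9.9

Age-specific rates per 1 000 for the Northern Region: 0.789, 2.727, 6.159, 9.272, 12.296, 17.022, 21.156.
Standard total = 98 400; weights = 0.1596, 0.1311, 0.1321, 0.1311, 0.1677, 0.1291, 0.1494.
Standardized rate: 0.1596×0.789 + 0.1311×2.727 + 0.1321×6.159 + 0.1311×9.272 + 0.1677×12.296 + 0.1291×17.022 + 0.1494×21.156 = 9.9321 per 1 000.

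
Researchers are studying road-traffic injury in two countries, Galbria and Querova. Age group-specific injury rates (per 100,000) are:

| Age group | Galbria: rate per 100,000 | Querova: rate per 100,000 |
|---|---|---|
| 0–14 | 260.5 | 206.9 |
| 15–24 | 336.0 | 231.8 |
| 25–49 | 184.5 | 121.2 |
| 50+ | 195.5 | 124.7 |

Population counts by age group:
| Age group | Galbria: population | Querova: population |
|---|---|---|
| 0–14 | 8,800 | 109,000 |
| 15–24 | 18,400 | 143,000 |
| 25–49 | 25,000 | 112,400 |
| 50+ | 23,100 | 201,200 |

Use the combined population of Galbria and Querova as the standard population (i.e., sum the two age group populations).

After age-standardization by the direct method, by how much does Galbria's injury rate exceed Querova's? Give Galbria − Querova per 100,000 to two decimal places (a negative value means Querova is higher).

Combined standard total = 640,900; weights = 0.1838, 0.2518, 0.2144, 0.3500.
Galbria: 0.1838×260.5 + 0.2518×336.0 + 0.2144×184.5 + 0.3500×195.5 = 240.4716 per 100,000.
Querova: 0.1838×206.9 + 0.2518×231.8 + 0.2144×121.2 + 0.3500×124.7 = 166.0297 per 100,000.
Difference = 240.4716 − 166.0297 = 74.4419.

74.44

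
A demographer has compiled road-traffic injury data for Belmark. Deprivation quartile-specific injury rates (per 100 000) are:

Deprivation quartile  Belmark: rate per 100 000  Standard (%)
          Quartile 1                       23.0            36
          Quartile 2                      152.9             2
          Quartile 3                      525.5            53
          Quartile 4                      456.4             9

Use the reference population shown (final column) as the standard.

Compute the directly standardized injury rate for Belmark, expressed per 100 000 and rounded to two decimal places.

330.93

Standard weights: 0.36, 0.02, 0.53, 0.09.
Standardized rate: 0.3600×23.0 + 0.0200×152.9 + 0.5300×525.5 + 0.0900×456.4 = 330.9290 per 100 000.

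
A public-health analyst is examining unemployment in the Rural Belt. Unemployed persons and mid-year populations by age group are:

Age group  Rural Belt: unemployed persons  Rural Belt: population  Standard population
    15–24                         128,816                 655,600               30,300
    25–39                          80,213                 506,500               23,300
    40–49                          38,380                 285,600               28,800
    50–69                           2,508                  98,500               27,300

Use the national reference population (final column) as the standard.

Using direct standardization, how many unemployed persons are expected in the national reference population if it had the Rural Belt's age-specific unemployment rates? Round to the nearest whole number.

14209

Age-specific rates per 1,000 for the Rural Belt: 196.486, 158.367, 134.384, 25.462.
Expected unemployed persons = Σ (standard pop × age-specific rate ÷ 1,000)
= 30,300×196.486/1,000 + 23,300×158.367/1,000 + 28,800×134.384/1,000 + 27,300×25.462/1,000
= 5953.52 + 3689.96 + 3870.25 + 695.11 = 14208.83.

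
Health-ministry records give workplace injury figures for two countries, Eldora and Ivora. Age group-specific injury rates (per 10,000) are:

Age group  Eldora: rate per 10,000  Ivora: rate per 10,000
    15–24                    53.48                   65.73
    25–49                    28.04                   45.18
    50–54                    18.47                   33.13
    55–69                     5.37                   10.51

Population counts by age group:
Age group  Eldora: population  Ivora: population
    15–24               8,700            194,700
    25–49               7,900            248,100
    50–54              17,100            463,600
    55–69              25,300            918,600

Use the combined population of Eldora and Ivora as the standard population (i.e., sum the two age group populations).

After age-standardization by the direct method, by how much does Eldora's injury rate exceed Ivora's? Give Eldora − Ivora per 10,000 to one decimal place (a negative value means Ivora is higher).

-10.0

Combined standard total = 1,884,000; weights = 0.1080, 0.1359, 0.2551, 0.5010.
Eldora: 0.1080×53.48 + 0.1359×28.04 + 0.2551×18.47 + 0.5010×5.37 = 16.9869 per 10,000.
Ivora: 0.1080×65.73 + 0.1359×45.18 + 0.2551×33.13 + 0.5010×10.51 = 26.9541 per 10,000.
Difference = 16.9869 − 26.9541 = -9.9672.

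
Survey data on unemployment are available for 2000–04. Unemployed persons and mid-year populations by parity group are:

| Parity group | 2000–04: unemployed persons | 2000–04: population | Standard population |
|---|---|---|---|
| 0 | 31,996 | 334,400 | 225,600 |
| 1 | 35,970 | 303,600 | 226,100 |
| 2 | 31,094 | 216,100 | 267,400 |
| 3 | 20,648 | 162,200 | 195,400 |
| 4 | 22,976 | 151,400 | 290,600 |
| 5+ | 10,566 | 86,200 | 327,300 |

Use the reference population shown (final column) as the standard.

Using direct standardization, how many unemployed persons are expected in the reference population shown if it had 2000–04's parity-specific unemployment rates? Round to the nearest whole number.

195943

Parity-specific rates per 1,000 for 2000–04: 95.682, 118.478, 143.887, 127.300, 151.757, 122.575.
Expected unemployed persons = Σ (standard pop × parity-specific rate ÷ 1,000)
= 225,600×95.682/1,000 + 226,100×118.478/1,000 + 267,400×143.887/1,000 + 195,400×127.300/1,000 + 290,600×151.757/1,000 + 327,300×122.575/1,000
= 21585.82 + 26787.93 + 38475.41 + 24874.35 + 44100.57 + 40118.93 = 195943.00.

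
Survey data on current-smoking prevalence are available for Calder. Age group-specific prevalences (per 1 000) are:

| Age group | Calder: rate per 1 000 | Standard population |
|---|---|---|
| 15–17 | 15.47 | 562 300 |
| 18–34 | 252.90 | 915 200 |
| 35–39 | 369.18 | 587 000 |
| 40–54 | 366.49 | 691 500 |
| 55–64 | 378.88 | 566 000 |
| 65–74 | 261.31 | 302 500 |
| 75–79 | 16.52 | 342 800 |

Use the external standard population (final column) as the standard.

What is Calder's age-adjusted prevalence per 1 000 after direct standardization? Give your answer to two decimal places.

Standard total = 3 967 300; weights = 0.1417, 0.2307, 0.1480, 0.1743, 0.1427, 0.0762, 0.0864.
Standardized rate: 0.1417×15.47 + 0.2307×252.90 + 0.1480×369.18 + 0.1743×366.49 + 0.1427×378.88 + 0.0762×261.31 + 0.0864×16.52 = 254.4412 per 1 000.

254.44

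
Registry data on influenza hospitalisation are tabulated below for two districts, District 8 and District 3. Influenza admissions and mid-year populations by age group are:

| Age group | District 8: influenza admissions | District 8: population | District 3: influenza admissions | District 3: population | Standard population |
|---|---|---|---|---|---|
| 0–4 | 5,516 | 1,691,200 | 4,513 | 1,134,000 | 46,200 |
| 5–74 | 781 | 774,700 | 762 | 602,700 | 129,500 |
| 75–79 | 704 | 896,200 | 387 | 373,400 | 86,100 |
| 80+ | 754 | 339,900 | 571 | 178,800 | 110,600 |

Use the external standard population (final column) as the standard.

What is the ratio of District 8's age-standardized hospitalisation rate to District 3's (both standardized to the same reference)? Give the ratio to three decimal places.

Age-specific rates per 100,000 for District 8: 326.16, 100.81, 78.55, 221.83.
For District 3: 397.97, 126.43, 103.64, 319.35.
Standard total = 372,400; weights = 0.1241, 0.3477, 0.2312, 0.2970.
District 8: 0.1241×326.16 + 0.3477×100.81 + 0.2312×78.55 + 0.2970×221.83 = 159.5643 per 100,000.
District 3: 0.1241×397.97 + 0.3477×126.43 + 0.2312×103.64 + 0.2970×319.35 = 212.1454 per 100,000.
Ratio = 159.5643 ÷ 212.1454 = 0.75215.

0.752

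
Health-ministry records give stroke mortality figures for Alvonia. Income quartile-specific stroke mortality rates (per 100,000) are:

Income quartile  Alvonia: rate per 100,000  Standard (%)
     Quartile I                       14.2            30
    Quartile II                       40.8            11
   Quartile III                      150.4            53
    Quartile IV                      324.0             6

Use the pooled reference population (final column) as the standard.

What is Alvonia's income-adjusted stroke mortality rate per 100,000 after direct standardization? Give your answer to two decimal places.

Standard weights: 0.30, 0.11, 0.53, 0.06.
Standardized rate: 0.3000×14.2 + 0.1100×40.8 + 0.5300×150.4 + 0.0600×324.0 = 107.9000 per 100,000.

107.90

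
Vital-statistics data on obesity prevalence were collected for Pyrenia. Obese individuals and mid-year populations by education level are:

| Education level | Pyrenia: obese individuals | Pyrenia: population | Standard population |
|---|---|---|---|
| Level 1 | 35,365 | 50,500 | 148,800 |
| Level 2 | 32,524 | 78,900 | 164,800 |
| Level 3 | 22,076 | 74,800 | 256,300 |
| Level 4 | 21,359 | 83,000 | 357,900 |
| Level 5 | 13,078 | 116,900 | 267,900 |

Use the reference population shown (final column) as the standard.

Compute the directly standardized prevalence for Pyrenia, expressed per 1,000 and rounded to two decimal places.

Education-specific rates per 1,000 for Pyrenia: 700.297, 412.218, 295.134, 257.337, 111.873.
Standard total = 1,195,700; weights = 0.1244, 0.1378, 0.2144, 0.2993, 0.2241.
Standardized rate: 0.1244×700.297 + 0.1378×412.218 + 0.2144×295.134 + 0.2993×257.337 + 0.2241×111.873 = 309.3187 per 1,000.

309.32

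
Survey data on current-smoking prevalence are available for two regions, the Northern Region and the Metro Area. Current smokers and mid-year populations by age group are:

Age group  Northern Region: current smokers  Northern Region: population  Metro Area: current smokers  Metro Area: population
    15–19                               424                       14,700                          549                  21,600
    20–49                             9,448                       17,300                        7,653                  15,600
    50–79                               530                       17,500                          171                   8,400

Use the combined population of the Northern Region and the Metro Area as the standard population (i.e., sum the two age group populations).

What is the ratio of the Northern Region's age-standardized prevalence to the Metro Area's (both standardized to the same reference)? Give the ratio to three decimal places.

1.126

Age-specific rates per 1,000 for the Northern Region: 28.844, 546.127, 30.286.
For the Metro Area: 25.417, 490.577, 20.357.
Combined standard total = 95,100; weights = 0.3817, 0.3460, 0.2723.
The Northern Region: 0.3817×28.844 + 0.3460×546.127 + 0.2723×30.286 = 208.1914 per 1,000.
The Metro Area: 0.3817×25.417 + 0.3460×490.577 + 0.2723×20.357 = 184.9617 per 1,000.
Ratio = 208.1914 ÷ 184.9617 = 1.12559.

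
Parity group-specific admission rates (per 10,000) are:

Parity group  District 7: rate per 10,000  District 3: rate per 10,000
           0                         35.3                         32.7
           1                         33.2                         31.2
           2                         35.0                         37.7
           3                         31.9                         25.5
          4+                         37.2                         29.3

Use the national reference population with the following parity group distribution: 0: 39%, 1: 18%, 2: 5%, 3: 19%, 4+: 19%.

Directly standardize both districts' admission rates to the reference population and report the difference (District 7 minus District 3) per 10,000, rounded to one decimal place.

4.0

Standard weights: 0.39, 0.18, 0.05, 0.19, 0.19.
District 7: 0.3900×35.3 + 0.1800×33.2 + 0.0500×35.0 + 0.1900×31.9 + 0.1900×37.2 = 34.6220 per 10,000.
District 3: 0.3900×32.7 + 0.1800×31.2 + 0.0500×37.7 + 0.1900×25.5 + 0.1900×29.3 = 30.6660 per 10,000.
Difference = 34.6220 − 30.6660 = 3.9560.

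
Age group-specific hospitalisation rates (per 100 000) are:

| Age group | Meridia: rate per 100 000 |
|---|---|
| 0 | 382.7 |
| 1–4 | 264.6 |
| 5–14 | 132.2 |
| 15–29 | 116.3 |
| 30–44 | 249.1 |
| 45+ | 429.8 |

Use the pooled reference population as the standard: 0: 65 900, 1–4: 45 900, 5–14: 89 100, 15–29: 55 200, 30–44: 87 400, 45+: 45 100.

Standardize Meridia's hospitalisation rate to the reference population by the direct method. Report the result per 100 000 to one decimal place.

248.9

Standard total = 388 600; weights = 0.1696, 0.1181, 0.2293, 0.1420, 0.2249, 0.1161.
Standardized rate: 0.1696×382.7 + 0.1181×264.6 + 0.2293×132.2 + 0.1420×116.3 + 0.2249×249.1 + 0.1161×429.8 = 248.8913 per 100 000.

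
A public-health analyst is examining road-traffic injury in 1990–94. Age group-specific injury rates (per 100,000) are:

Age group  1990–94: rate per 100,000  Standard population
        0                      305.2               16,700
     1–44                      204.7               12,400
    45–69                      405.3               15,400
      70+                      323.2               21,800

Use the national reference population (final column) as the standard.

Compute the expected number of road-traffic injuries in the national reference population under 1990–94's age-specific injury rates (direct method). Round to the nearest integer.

209

Expected road-traffic injuries = Σ (standard pop × age-specific rate ÷ 100,000)
= 16,700×305.2/100,000 + 12,400×204.7/100,000 + 15,400×405.3/100,000 + 21,800×323.2/100,000
= 50.97 + 25.38 + 62.42 + 70.46 = 209.22.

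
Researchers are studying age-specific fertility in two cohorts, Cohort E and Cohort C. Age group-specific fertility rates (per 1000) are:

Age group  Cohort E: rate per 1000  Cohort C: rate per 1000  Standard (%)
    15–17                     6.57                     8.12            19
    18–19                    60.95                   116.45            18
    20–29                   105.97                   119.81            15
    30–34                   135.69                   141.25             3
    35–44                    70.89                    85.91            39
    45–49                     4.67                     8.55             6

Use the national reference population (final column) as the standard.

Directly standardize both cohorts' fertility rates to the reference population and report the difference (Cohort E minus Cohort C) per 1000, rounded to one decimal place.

-18.6

Standard weights: 0.19, 0.18, 0.15, 0.03, 0.39, 0.06.
Cohort E: 0.1900×6.57 + 0.1800×60.95 + 0.1500×105.97 + 0.0300×135.69 + 0.3900×70.89 + 0.0600×4.67 = 60.1128 per 1000.
Cohort C: 0.1900×8.12 + 0.1800×116.45 + 0.1500×119.81 + 0.0300×141.25 + 0.3900×85.91 + 0.0600×8.55 = 78.7307 per 1000.
Difference = 60.1128 − 78.7307 = -18.6179.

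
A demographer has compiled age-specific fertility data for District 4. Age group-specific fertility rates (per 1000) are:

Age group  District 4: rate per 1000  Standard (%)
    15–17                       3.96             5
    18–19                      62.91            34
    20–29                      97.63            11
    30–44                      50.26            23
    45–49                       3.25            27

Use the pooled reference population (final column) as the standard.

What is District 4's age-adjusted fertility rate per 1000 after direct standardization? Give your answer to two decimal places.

44.76

Standard weights: 0.05, 0.34, 0.11, 0.23, 0.27.
Standardized rate: 0.0500×3.96 + 0.3400×62.91 + 0.1100×97.63 + 0.2300×50.26 + 0.2700×3.25 = 44.7640 per 1000.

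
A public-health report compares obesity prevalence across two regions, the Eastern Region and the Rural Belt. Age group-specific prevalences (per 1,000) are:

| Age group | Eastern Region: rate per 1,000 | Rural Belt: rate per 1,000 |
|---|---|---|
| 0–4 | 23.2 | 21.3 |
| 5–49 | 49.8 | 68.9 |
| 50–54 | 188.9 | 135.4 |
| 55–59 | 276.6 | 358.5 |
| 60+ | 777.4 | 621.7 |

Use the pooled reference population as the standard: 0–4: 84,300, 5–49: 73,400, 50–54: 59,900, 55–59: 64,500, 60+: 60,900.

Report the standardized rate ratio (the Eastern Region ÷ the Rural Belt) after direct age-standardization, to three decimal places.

Standard total = 343,000; weights = 0.2458, 0.2140, 0.1746, 0.1880, 0.1776.
The Eastern Region: 0.2458×23.2 + 0.2140×49.8 + 0.1746×188.9 + 0.1880×276.6 + 0.1776×777.4 = 239.3894 per 1,000.
The Rural Belt: 0.2458×21.3 + 0.2140×68.9 + 0.1746×135.4 + 0.1880×358.5 + 0.1776×621.7 = 221.4230 per 1,000.
Ratio = 239.3894 ÷ 221.4230 = 1.08114.

1.081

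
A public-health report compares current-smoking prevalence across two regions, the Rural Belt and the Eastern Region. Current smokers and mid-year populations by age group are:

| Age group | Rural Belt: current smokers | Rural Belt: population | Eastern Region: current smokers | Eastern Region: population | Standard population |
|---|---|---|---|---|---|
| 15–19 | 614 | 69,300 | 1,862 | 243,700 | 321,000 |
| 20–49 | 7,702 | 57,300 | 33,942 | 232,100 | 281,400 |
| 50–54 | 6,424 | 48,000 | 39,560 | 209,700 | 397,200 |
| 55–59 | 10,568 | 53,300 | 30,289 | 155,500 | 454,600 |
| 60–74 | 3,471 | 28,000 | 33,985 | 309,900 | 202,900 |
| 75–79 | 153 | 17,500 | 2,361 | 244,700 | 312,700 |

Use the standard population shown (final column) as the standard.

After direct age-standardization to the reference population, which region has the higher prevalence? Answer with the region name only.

Age-specific rates per 1,000 for the Rural Belt: 8.860, 134.415, 133.833, 198.274, 123.964, 8.743.
For the Eastern Region: 7.641, 146.239, 188.650, 194.785, 109.664, 9.649.
Standard total = 1,969,800; weights = 0.1630, 0.1429, 0.2016, 0.2308, 0.1030, 0.1587.
The Rural Belt: 0.1630×8.860 + 0.1429×134.415 + 0.2016×133.833 + 0.2308×198.274 + 0.1030×123.964 + 0.1587×8.743 = 107.5483 per 1,000.
The Eastern Region: 0.1630×7.641 + 0.1429×146.239 + 0.2016×188.650 + 0.2308×194.785 + 0.1030×109.664 + 0.1587×9.649 = 117.9578 per 1,000.
The crude rates (105.82 vs 101.75) would put the Rural Belt higher, but that reflects its age composition; once standardized to a common age structure, the Eastern Region has the higher underlying rate.

Eastern Region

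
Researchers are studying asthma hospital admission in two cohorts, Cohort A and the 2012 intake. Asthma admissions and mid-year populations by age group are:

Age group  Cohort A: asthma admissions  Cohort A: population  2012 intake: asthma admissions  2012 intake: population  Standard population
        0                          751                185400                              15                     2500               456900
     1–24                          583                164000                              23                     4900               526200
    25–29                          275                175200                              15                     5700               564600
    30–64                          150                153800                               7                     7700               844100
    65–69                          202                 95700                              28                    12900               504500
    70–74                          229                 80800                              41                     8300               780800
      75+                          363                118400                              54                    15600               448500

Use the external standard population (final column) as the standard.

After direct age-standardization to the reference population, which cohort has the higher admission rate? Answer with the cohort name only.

Age-specific rates per 10000 for Cohort A: 40.51, 35.55, 15.70, 9.75, 21.11, 28.34, 30.66.
For the 2012 intake: 60.00, 46.94, 26.32, 9.09, 21.71, 49.40, 34.62.
Standard total = 4125600; weights = 0.1107, 0.1275, 0.1369, 0.2046, 0.1223, 0.1893, 0.1087.
Cohort A: 0.1107×40.51 + 0.1275×35.55 + 0.1369×15.70 + 0.2046×9.75 + 0.1223×21.11 + 0.1893×28.34 + 0.1087×30.66 = 24.4416 per 10000.
The 2012 intake: 0.1107×60.00 + 0.1275×46.94 + 0.1369×26.32 + 0.2046×9.09 + 0.1223×21.71 + 0.1893×49.40 + 0.1087×34.62 = 33.8593 per 10000.

2012 intake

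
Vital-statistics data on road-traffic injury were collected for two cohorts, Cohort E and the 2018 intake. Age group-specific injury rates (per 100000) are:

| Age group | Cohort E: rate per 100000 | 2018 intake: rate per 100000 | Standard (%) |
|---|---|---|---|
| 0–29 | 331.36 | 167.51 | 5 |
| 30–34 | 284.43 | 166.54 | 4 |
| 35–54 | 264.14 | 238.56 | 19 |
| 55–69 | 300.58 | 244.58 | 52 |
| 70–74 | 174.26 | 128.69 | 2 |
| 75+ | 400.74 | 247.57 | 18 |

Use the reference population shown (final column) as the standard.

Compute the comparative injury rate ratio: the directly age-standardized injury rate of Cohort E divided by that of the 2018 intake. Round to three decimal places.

1.321

Standard weights: 0.05, 0.04, 0.19, 0.52, 0.02, 0.18.
Cohort E: 0.0500×331.36 + 0.0400×284.43 + 0.1900×264.14 + 0.5200×300.58 + 0.0200×174.26 + 0.1800×400.74 = 310.0518 per 100000.
The 2018 intake: 0.0500×167.51 + 0.0400×166.54 + 0.1900×238.56 + 0.5200×244.58 + 0.0200×128.69 + 0.1800×247.57 = 234.6815 per 100000.
Ratio = 310.0518 ÷ 234.6815 = 1.32116.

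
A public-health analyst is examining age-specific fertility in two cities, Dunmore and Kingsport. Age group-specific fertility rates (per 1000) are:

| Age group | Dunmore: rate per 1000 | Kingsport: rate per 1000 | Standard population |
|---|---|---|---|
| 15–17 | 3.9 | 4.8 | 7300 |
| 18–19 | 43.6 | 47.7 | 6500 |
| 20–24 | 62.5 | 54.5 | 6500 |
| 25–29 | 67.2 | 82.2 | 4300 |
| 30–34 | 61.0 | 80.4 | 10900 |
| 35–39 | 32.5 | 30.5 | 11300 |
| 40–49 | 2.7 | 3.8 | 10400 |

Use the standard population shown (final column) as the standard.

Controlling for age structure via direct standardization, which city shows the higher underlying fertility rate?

Standard total = 57200; weights = 0.1276, 0.1136, 0.1136, 0.0752, 0.1906, 0.1976, 0.1818.
Dunmore: 0.1276×3.9 + 0.1136×43.6 + 0.1136×62.5 + 0.0752×67.2 + 0.1906×61.0 + 0.1976×32.5 + 0.1818×2.7 = 36.1418 per 1000.
Kingsport: 0.1276×4.8 + 0.1136×47.7 + 0.1136×54.5 + 0.0752×82.2 + 0.1906×80.4 + 0.1976×30.5 + 0.1818×3.8 = 40.4428 per 1000.

Kingsport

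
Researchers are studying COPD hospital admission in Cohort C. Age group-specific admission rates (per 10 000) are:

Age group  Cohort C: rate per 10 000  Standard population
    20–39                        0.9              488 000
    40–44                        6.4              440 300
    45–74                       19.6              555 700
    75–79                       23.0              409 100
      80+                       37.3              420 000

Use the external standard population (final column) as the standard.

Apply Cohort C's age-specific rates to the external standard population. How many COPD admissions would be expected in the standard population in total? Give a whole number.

Expected COPD admissions = Σ (standard pop × age-specific rate ÷ 10 000)
= 488 000×0.9/10 000 + 440 300×6.4/10 000 + 555 700×19.6/10 000 + 409 100×23.0/10 000 + 420 000×37.3/10 000
= 43.92 + 281.79 + 1089.17 + 940.93 + 1566.60 = 3922.41.

3922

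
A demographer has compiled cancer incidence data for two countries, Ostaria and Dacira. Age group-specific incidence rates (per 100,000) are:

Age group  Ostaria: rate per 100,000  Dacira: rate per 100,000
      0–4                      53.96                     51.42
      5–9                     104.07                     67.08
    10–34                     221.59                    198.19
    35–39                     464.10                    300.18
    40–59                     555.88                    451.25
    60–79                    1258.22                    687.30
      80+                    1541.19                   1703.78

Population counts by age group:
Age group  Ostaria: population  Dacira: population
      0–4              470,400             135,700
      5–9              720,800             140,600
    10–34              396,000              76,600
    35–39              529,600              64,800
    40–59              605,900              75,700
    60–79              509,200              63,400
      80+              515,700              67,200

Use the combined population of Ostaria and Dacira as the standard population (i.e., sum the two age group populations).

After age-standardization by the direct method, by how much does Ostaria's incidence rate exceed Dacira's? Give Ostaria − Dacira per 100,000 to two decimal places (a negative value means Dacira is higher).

Combined standard total = 4,371,600; weights = 0.1386, 0.1970, 0.1081, 0.1360, 0.1559, 0.1310, 0.1333.
Ostaria: 0.1386×53.96 + 0.1970×104.07 + 0.1081×221.59 + 0.1360×464.10 + 0.1559×555.88 + 0.1310×1258.22 + 0.1333×1541.19 = 572.0193 per 100,000.
Dacira: 0.1386×51.42 + 0.1970×67.08 + 0.1081×198.19 + 0.1360×300.18 + 0.1559×451.25 + 0.1310×687.30 + 0.1333×1703.78 = 470.1467 per 100,000.
Difference = 572.0193 − 470.1467 = 101.8726.

101.87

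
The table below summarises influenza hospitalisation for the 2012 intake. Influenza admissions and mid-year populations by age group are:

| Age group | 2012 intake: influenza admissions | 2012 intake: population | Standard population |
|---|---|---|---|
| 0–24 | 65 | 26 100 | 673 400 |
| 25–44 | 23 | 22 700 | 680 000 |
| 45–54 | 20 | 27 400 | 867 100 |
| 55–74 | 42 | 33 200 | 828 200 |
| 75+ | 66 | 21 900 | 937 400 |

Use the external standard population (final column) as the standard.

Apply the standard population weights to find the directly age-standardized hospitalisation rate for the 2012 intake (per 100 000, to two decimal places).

172.39

Age-specific rates per 100 000 for the 2012 intake: 249.04, 101.32, 72.99, 126.51, 301.37.
Standard total = 3 986 100; weights = 0.1689, 0.1706, 0.2175, 0.2078, 0.2352.
Standardized rate: 0.1689×249.04 + 0.1706×101.32 + 0.2175×72.99 + 0.2078×126.51 + 0.2352×301.37 = 172.3921 per 100 000.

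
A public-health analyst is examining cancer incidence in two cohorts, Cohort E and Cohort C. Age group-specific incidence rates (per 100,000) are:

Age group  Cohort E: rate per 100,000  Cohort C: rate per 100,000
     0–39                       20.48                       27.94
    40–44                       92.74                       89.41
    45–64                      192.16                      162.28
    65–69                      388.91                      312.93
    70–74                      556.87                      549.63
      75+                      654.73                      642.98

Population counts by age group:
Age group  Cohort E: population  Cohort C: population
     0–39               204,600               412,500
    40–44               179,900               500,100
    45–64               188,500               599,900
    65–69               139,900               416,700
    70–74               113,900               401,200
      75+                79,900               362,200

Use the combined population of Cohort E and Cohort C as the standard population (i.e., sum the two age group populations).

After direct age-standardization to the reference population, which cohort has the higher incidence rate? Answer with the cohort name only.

Combined standard total = 3,599,300; weights = 0.1715, 0.1889, 0.2190, 0.1546, 0.1431, 0.1228.
Cohort E: 0.1715×20.48 + 0.1889×92.74 + 0.2190×192.16 + 0.1546×388.91 + 0.1431×556.87 + 0.1228×654.73 = 283.3794 per 100,000.
Cohort C: 0.1715×27.94 + 0.1889×89.41 + 0.2190×162.28 + 0.1546×312.93 + 0.1431×549.63 + 0.1228×642.98 = 263.2553 per 100,000.
The crude rates (250.63 vs 273.86) would put Cohort C higher, but that reflects its age composition; once standardized to a common age structure, Cohort E has the higher underlying rate.

Cohort E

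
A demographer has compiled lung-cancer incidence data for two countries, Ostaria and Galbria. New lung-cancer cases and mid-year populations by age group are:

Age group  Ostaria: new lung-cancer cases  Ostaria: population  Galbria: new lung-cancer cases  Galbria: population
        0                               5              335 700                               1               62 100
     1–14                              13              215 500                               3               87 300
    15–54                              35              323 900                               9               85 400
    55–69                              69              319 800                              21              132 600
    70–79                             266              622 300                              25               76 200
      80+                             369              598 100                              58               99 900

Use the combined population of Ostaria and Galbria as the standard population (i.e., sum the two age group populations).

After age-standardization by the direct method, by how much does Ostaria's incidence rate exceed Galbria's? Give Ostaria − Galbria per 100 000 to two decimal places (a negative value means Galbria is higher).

4.37

Age-specific rates per 100 000 for Ostaria: 1.49, 6.03, 10.81, 21.58, 42.74, 61.70.
For Galbria: 1.61, 3.44, 10.54, 15.84, 32.81, 58.06.
Combined standard total = 2 958 800; weights = 0.1344, 0.1023, 0.1383, 0.1529, 0.2361, 0.2359.
Ostaria: 0.1344×1.49 + 0.1023×6.03 + 0.1383×10.81 + 0.1529×21.58 + 0.2361×42.74 + 0.2359×61.70 = 30.2567 per 100 000.
Galbria: 0.1344×1.61 + 0.1023×3.44 + 0.1383×10.54 + 0.1529×15.84 + 0.2361×32.81 + 0.2359×58.06 = 25.8890 per 100 000.
Difference = 30.2567 − 25.8890 = 4.3676.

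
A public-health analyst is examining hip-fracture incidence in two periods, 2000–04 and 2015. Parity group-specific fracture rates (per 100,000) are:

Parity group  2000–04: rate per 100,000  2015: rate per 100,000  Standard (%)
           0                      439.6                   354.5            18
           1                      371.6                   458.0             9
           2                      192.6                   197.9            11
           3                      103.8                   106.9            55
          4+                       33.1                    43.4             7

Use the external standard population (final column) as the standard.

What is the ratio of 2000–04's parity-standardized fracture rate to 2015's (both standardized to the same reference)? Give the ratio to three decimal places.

Standard weights: 0.18, 0.09, 0.11, 0.55, 0.07.
2000–04: 0.1800×439.6 + 0.0900×371.6 + 0.1100×192.6 + 0.5500×103.8 + 0.0700×33.1 = 193.1650 per 100,000.
2015: 0.1800×354.5 + 0.0900×458.0 + 0.1100×197.9 + 0.5500×106.9 + 0.0700×43.4 = 188.6320 per 100,000.
Ratio = 193.1650 ÷ 188.6320 = 1.02403.

1.024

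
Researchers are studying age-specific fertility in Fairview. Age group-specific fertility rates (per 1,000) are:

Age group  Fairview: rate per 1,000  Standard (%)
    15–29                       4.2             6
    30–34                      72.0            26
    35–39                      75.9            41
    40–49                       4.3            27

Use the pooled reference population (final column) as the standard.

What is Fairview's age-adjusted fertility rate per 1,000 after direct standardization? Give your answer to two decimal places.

51.25

Standard weights: 0.06, 0.26, 0.41, 0.27.
Standardized rate: 0.0600×4.2 + 0.2600×72.0 + 0.4100×75.9 + 0.2700×4.3 = 51.2520 per 1,000.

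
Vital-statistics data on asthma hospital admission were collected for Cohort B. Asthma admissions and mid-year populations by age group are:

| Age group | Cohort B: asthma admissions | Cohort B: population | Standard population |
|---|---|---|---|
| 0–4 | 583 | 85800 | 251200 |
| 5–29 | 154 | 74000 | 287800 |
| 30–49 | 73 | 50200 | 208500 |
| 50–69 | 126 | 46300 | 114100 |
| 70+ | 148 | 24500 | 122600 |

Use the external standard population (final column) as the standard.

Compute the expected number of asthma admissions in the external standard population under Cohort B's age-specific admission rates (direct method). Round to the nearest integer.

3660

Age-specific rates per 10000 for Cohort B: 67.95, 20.81, 14.54, 27.21, 60.41.
Expected asthma admissions = Σ (standard pop × age-specific rate ÷ 10000)
= 251200×67.95/10000 + 287800×20.81/10000 + 208500×14.54/10000 + 114100×27.21/10000 + 122600×60.41/10000
= 1706.87 + 598.94 + 303.20 + 310.51 + 740.60 = 3660.12.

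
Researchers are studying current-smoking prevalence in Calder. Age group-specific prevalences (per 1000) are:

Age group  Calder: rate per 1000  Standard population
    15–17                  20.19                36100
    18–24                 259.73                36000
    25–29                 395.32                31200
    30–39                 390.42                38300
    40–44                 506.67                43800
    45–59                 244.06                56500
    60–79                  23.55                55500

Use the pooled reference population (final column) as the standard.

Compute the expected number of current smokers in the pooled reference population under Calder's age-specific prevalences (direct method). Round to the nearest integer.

Expected current smokers = Σ (standard pop × age-specific rate ÷ 1000)
= 36100×20.19/1000 + 36000×259.73/1000 + 31200×395.32/1000 + 38300×390.42/1000 + 43800×506.67/1000 + 56500×244.06/1000 + 55500×23.55/1000
= 728.86 + 9350.28 + 12333.98 + 14953.09 + 22192.15 + 13789.39 + 1307.03 = 74654.77.

74655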